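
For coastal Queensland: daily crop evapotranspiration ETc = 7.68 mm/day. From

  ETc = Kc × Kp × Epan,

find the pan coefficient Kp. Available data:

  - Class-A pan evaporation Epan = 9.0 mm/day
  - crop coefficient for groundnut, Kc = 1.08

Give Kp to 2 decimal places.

ETc = Kc × Kp × Epan  ⇒  Kp = ETc / (Kc × Epan)
Kp = 7.68 / (1.08 × 9.0) = 7.68 / 9.720 = 0.7901

0.79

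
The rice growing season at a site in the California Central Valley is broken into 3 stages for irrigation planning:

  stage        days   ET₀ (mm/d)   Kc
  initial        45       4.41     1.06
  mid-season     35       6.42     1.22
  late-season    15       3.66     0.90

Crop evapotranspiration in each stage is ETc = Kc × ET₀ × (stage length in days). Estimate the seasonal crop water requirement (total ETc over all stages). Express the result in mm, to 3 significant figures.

initial: 1.06 × 4.41 × 45 = 210.36 mm
mid-season: 1.22 × 6.42 × 35 = 274.13 mm
late-season: 0.90 × 3.66 × 15 = 49.41 mm
Seasonal total = 533.90 mm

534 mm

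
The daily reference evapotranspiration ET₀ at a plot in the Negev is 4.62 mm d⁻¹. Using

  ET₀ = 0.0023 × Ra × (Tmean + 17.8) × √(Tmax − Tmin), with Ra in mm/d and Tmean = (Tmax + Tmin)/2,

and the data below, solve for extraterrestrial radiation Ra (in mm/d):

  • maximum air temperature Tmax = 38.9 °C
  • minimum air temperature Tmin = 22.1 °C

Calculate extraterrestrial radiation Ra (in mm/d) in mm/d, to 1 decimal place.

10.1 mm/d

Tmean = 30.50 °C; √ΔT = 4.0988
Ra = ET₀ / [0.0023 × (Tmean+17.8) × √ΔT] = 4.62 / (0.0023 × 48.30 × 4.0988) = 10.146 mm/d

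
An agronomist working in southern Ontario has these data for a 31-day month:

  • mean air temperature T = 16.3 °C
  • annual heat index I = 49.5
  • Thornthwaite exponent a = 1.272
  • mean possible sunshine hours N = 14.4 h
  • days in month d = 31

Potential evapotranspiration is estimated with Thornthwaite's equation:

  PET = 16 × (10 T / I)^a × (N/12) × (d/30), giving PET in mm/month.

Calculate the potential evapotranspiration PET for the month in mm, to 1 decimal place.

10T/I = 10 × 16.3 / 49.5 = 3.2929
(10T/I)^a = 3.2929^1.272 = 4.5537
Uncorrected PET = 16 × 4.5537 = 72.859 mm
Correction = (N/12)(d/30) = (14.4/12)(31/30) = 1.2400
PET = 72.859 × 1.2400 = 90.345 mm/month

90.3 mm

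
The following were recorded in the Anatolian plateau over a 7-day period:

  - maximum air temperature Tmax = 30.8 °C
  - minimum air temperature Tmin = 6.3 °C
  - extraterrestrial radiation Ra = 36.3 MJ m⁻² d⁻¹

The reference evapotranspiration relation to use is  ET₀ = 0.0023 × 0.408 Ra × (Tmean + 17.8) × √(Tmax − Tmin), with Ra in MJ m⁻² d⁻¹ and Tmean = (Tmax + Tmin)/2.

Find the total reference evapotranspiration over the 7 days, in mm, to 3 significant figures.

42.9 mm

Tmean = (30.8 + 6.3)/2 = 18.55 °C
0.408 Ra = 0.408 × 36.3 = 14.8104 mm/d equivalent
ET₀ = 0.0023 × 14.8104 × (18.55 + 17.8) × √24.5 = 0.0023 × 14.8104 × 36.35 × 4.9497 = 6.1288 mm/d
Over 7 days: 6.1288 × 7 = 42.902 mm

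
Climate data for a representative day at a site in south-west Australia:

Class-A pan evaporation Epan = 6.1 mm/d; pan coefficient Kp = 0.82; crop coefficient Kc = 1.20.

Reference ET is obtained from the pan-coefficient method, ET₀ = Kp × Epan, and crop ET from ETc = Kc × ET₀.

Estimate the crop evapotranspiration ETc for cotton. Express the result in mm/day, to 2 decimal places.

6.00 mm/day

ET₀ = 0.82 × 6.1 = 5.0020 mm/d
ETc = Kc × ET₀ = 1.20 × 5.0020 = 6.0024 mm/d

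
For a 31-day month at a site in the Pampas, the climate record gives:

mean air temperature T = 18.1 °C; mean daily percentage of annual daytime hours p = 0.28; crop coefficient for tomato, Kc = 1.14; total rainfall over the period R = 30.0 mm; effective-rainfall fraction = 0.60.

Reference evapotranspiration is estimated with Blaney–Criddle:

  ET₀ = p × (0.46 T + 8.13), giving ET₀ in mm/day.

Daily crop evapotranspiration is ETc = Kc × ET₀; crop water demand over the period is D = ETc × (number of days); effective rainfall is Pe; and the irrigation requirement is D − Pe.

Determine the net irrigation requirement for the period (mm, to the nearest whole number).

ET₀ = 0.28 × (0.46 × 18.1 + 8.13) = 0.28 × 16.456 = 4.6077 mm/d
ETc = Kc × ET₀ = 1.14 × 4.6077 = 5.2528 mm/d
Crop demand D = ETc × 31 d = 5.2528 × 31 = 162.837 mm
Pe = 0.60 × 30.0 = 18.000 mm
D − Pe = 162.837 − 18.000 = 144.837 mm

145 mm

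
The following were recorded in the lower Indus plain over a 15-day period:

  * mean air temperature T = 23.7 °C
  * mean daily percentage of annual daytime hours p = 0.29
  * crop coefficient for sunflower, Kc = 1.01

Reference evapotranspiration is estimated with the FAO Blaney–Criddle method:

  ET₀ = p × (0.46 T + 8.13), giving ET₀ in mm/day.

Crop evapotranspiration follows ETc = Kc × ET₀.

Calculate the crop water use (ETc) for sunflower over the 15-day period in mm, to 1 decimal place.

83.6 mm

ET₀ = 0.29 × (0.46 × 23.7 + 8.13) = 0.29 × 19.032 = 5.5193 mm/d
ETc = Kc × ET₀ = 1.01 × 5.5193 = 5.5745 mm/d
Over 15 days: 5.5745 × 15 = 83.618 mm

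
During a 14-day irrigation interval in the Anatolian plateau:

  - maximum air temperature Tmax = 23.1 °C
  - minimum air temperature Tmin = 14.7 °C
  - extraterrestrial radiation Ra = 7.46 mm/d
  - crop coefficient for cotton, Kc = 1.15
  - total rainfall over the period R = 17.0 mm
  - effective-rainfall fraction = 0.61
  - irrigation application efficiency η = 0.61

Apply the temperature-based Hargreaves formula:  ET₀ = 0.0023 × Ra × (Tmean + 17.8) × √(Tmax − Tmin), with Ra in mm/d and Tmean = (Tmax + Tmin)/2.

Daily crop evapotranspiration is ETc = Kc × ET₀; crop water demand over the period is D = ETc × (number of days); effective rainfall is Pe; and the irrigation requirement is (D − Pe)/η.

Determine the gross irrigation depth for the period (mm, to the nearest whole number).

31 mm

Tmean = (23.1 + 14.7)/2 = 18.90 °C
ET₀ = 0.0023 × 7.46 × (18.90 + 17.8) × √8.4 = 0.0023 × 7.46 × 36.70 × 2.8983 = 1.8251 mm/d
ETc = Kc × ET₀ = 1.15 × 1.8251 = 2.0989 mm/d
Crop demand D = ETc × 14 d = 2.0989 × 14 = 29.385 mm
Pe = 0.61 × 17.0 = 10.370 mm
D − Pe = 29.385 − 10.370 = 19.015 mm
Gross irrigation = 19.015 / 0.61 = 31.172 mm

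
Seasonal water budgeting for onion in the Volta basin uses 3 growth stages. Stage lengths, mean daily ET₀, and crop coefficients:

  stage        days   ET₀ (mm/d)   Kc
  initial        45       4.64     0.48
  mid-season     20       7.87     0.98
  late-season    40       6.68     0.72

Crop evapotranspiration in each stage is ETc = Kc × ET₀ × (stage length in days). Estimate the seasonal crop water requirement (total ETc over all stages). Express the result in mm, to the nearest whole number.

447 mm

initial: 0.48 × 4.64 × 45 = 100.22 mm
mid-season: 0.98 × 7.87 × 20 = 154.25 mm
late-season: 0.72 × 6.68 × 40 = 192.38 mm
Seasonal total = 446.85 mm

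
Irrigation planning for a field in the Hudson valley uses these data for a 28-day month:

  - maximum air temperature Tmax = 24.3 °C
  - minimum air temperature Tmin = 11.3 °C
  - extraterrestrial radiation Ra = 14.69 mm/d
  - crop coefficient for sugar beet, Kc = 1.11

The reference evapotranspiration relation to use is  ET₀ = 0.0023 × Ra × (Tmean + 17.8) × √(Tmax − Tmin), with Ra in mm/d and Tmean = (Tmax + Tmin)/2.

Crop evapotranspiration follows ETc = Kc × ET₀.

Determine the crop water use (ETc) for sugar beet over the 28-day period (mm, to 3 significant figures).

Tmean = (24.3 + 11.3)/2 = 17.80 °C
ET₀ = 0.0023 × 14.69 × (17.80 + 17.8) × √13.0 = 0.0023 × 14.69 × 35.60 × 3.6056 = 4.3369 mm/d
ETc = Kc × ET₀ = 1.11 × 4.3369 = 4.8140 mm/d
Over 28 days: 4.8140 × 28 = 134.792 mm

135 mm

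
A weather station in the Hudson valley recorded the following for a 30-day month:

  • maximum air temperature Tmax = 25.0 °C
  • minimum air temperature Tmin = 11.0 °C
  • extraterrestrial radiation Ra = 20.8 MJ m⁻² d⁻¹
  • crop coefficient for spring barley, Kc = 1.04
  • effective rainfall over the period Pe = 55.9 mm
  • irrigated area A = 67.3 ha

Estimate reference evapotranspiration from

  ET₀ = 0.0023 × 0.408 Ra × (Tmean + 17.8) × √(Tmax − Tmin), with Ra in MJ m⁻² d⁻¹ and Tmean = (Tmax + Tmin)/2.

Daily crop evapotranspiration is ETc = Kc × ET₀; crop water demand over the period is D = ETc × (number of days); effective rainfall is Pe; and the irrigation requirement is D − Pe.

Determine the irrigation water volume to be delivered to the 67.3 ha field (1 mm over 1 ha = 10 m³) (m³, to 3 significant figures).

17300 m³

Tmean = (25.0 + 11.0)/2 = 18.00 °C
0.408 Ra = 0.408 × 20.8 = 8.4864 mm/d equivalent
ET₀ = 0.0023 × 8.4864 × (18.00 + 17.8) × √14.0 = 0.0023 × 8.4864 × 35.80 × 3.7417 = 2.6146 mm/d
ETc = Kc × ET₀ = 1.04 × 2.6146 = 2.7192 mm/d
Crop demand D = ETc × 30 d = 2.7192 × 30 = 81.576 mm
D − Pe = 81.576 − 55.9 = 25.676 mm
Volume = 25.676 mm × 67.3 ha × 10 = 17279.9 m³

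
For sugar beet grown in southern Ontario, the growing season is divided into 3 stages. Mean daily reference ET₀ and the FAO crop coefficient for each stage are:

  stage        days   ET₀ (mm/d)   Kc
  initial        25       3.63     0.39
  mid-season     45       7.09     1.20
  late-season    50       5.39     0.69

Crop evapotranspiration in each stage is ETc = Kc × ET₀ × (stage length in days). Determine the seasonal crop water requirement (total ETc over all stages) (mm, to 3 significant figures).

604 mm

initial: 0.39 × 3.63 × 25 = 35.39 mm
mid-season: 1.20 × 7.09 × 45 = 382.86 mm
late-season: 0.69 × 5.39 × 50 = 185.96 mm
Seasonal total = 604.21 mm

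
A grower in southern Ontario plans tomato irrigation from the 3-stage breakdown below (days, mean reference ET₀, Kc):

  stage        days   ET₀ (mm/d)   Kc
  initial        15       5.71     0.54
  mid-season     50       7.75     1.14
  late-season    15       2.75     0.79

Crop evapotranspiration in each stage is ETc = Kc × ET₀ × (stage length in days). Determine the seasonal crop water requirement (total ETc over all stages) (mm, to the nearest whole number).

initial: 0.54 × 5.71 × 15 = 46.25 mm
mid-season: 1.14 × 7.75 × 50 = 441.75 mm
late-season: 0.79 × 2.75 × 15 = 32.59 mm
Seasonal total = 520.59 mm

521 mm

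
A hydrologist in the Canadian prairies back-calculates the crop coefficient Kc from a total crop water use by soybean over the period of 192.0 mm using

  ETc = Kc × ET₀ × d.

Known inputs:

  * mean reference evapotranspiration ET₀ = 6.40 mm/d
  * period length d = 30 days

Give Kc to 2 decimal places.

1.00

ETc = Kc × ET₀ × d  ⇒  Kc = ETc / (ET₀ × d)
Kc = 192.0 / (6.40 × 30) = 192.0 / 192.00 = 1.0000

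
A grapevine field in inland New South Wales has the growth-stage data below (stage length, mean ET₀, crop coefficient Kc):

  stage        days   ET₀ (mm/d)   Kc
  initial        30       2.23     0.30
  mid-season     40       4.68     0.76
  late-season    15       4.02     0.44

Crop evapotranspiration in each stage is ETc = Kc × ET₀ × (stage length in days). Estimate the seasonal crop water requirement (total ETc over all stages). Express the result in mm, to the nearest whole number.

initial: 0.30 × 2.23 × 30 = 20.07 mm
mid-season: 0.76 × 4.68 × 40 = 142.27 mm
late-season: 0.44 × 4.02 × 15 = 26.53 mm
Seasonal total = 188.87 mm

189 mm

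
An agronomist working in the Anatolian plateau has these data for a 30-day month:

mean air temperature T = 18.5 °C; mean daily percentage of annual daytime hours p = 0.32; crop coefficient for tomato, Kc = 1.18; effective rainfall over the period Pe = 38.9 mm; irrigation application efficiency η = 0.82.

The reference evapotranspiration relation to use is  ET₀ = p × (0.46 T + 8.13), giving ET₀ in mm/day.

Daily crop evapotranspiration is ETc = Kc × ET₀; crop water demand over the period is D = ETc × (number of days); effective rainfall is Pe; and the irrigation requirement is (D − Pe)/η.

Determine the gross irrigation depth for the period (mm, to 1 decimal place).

182.4 mm

ET₀ = 0.32 × (0.46 × 18.5 + 8.13) = 0.32 × 16.640 = 5.3248 mm/d
ETc = Kc × ET₀ = 1.18 × 5.3248 = 6.2833 mm/d
Crop demand D = ETc × 30 d = 6.2833 × 30 = 188.499 mm
D − Pe = 188.499 − 38.9 = 149.599 mm
Gross irrigation = 149.599 / 0.82 = 182.438 mm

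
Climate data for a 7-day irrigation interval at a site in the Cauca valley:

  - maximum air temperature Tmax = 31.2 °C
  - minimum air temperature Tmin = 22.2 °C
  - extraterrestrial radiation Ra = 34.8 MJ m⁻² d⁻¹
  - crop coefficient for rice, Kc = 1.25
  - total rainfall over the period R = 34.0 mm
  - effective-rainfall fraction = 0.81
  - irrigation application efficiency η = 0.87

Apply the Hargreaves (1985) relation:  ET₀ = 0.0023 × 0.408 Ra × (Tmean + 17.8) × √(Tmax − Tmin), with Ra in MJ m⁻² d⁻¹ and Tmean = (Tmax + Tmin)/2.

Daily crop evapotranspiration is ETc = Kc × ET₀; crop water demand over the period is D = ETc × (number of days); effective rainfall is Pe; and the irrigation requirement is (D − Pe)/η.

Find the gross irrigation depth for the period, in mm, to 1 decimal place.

12.2 mm

Tmean = (31.2 + 22.2)/2 = 26.70 °C
0.408 Ra = 0.408 × 34.8 = 14.1984 mm/d equivalent
ET₀ = 0.0023 × 14.1984 × (26.70 + 17.8) × √9.0 = 0.0023 × 14.1984 × 44.50 × 3.0000 = 4.3596 mm/d
ETc = Kc × ET₀ = 1.25 × 4.3596 = 5.4495 mm/d
Crop demand D = ETc × 7 d = 5.4495 × 7 = 38.147 mm
Pe = 0.81 × 34.0 = 27.540 mm
D − Pe = 38.147 − 27.540 = 10.607 mm
Gross irrigation = 10.607 / 0.87 = 12.192 mm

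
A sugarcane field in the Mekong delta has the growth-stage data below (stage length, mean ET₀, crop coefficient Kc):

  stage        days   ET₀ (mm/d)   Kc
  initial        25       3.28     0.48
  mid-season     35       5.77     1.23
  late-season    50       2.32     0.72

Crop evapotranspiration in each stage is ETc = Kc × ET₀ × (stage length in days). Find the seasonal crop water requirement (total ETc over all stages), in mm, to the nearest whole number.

initial: 0.48 × 3.28 × 25 = 39.36 mm
mid-season: 1.23 × 5.77 × 35 = 248.40 mm
late-season: 0.72 × 2.32 × 50 = 83.52 mm
Seasonal total = 371.28 mm

371 mm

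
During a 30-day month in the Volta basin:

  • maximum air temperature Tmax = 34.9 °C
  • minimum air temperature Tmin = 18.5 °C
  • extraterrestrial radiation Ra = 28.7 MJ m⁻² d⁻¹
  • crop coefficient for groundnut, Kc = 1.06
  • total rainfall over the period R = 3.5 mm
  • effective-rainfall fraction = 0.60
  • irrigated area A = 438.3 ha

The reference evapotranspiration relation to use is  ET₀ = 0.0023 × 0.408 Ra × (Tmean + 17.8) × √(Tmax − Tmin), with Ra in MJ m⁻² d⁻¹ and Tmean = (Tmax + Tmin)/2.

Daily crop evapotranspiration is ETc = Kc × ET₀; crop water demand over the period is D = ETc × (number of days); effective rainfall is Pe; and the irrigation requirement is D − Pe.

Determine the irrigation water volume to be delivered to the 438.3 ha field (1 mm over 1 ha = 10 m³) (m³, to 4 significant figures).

Tmean = (34.9 + 18.5)/2 = 26.70 °C
0.408 Ra = 0.408 × 28.7 = 11.7096 mm/d equivalent
ET₀ = 0.0023 × 11.7096 × (26.70 + 17.8) × √16.4 = 0.0023 × 11.7096 × 44.50 × 4.0497 = 4.8535 mm/d
ETc = Kc × ET₀ = 1.06 × 4.8535 = 5.1447 mm/d
Crop demand D = ETc × 30 d = 5.1447 × 30 = 154.341 mm
Pe = 0.60 × 3.5 = 2.100 mm
D − Pe = 154.341 − 2.100 = 152.241 mm
Volume = 152.241 mm × 438.3 ha × 10 = 667272.3 m³

667300 m³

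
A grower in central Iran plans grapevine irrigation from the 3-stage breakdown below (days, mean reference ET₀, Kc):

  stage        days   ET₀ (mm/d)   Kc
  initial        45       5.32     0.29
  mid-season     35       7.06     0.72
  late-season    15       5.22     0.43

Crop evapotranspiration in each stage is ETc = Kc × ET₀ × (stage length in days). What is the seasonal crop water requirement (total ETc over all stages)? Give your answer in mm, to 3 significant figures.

281 mm

initial: 0.29 × 5.32 × 45 = 69.43 mm
mid-season: 0.72 × 7.06 × 35 = 177.91 mm
late-season: 0.43 × 5.22 × 15 = 33.67 mm
Seasonal total = 281.01 mm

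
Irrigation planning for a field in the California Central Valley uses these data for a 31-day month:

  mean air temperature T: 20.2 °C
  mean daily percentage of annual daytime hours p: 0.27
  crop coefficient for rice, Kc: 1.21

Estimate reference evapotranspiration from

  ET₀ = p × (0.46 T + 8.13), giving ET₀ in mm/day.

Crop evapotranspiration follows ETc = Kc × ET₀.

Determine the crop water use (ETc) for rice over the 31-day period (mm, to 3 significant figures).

176 mm

ET₀ = 0.27 × (0.46 × 20.2 + 8.13) = 0.27 × 17.422 = 4.7039 mm/d
ETc = Kc × ET₀ = 1.21 × 4.7039 = 5.6917 mm/d
Over 31 days: 5.6917 × 31 = 176.443 mm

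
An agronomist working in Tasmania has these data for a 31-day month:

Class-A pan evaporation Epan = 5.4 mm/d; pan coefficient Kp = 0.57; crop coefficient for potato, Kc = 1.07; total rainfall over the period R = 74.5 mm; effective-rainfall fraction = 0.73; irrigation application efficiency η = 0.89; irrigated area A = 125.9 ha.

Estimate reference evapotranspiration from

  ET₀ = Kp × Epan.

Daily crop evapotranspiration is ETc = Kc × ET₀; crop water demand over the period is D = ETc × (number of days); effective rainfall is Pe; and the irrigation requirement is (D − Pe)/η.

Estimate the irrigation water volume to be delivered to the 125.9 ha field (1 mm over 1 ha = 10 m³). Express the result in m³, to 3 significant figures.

67500 m³

ET₀ = 0.57 × 5.4 = 3.0780 mm/d
ETc = Kc × ET₀ = 1.07 × 3.0780 = 3.2935 mm/d
Crop demand D = ETc × 31 d = 3.2935 × 31 = 102.099 mm
Pe = 0.73 × 74.5 = 54.385 mm
D − Pe = 102.099 − 54.385 = 47.714 mm
Gross irrigation = 47.714 / 0.89 = 53.611 mm
Volume = 53.611 mm × 125.9 ha × 10 = 67496.2 m³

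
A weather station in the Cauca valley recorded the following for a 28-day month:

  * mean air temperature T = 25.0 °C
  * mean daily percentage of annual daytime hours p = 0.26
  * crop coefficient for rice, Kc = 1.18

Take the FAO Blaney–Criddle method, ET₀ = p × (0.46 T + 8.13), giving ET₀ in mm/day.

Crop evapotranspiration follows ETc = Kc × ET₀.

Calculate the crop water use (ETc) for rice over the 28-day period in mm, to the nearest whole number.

ET₀ = 0.26 × (0.46 × 25.0 + 8.13) = 0.26 × 19.630 = 5.1038 mm/d
ETc = Kc × ET₀ = 1.18 × 5.1038 = 6.0225 mm/d
Over 28 days: 6.0225 × 28 = 168.630 mm

169 mm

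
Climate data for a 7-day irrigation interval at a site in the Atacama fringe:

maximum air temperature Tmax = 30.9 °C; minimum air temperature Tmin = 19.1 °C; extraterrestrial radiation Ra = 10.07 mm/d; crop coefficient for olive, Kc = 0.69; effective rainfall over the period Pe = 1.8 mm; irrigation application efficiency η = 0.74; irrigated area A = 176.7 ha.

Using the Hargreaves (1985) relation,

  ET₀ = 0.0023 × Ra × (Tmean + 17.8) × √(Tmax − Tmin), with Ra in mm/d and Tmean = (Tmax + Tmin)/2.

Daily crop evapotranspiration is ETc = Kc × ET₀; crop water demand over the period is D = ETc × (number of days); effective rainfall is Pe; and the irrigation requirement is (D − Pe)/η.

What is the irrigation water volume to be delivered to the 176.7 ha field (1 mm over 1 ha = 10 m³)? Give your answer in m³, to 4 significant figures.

34970 m³

Tmean = (30.9 + 19.1)/2 = 25.00 °C
ET₀ = 0.0023 × 10.07 × (25.00 + 17.8) × √11.8 = 0.0023 × 10.07 × 42.80 × 3.4351 = 3.4052 mm/d
ETc = Kc × ET₀ = 0.69 × 3.4052 = 2.3496 mm/d
Crop demand D = ETc × 7 d = 2.3496 × 7 = 16.447 mm
D − Pe = 16.447 − 1.8 = 14.647 mm
Gross irrigation = 14.647 / 0.74 = 19.793 mm
Volume = 19.793 mm × 176.7 ha × 10 = 34974.2 m³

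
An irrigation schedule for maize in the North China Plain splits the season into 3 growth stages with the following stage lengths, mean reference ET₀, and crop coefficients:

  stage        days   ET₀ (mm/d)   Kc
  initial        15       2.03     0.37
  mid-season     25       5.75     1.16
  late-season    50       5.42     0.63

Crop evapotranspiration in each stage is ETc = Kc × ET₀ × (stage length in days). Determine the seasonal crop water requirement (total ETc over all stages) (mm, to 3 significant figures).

349 mm

initial: 0.37 × 2.03 × 15 = 11.27 mm
mid-season: 1.16 × 5.75 × 25 = 166.75 mm
late-season: 0.63 × 5.42 × 50 = 170.73 mm
Seasonal total = 348.75 mm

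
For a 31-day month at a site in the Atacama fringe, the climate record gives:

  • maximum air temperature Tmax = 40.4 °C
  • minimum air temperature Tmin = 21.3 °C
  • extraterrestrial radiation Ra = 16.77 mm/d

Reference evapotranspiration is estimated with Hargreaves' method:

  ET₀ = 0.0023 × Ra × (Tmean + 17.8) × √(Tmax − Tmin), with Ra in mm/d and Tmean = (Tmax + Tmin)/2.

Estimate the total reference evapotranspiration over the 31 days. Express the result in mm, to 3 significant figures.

254 mm

Tmean = (40.4 + 21.3)/2 = 30.85 °C
ET₀ = 0.0023 × 16.77 × (30.85 + 17.8) × √19.1 = 0.0023 × 16.77 × 48.65 × 4.3704 = 8.2010 mm/d
Over 31 days: 8.2010 × 31 = 254.231 mm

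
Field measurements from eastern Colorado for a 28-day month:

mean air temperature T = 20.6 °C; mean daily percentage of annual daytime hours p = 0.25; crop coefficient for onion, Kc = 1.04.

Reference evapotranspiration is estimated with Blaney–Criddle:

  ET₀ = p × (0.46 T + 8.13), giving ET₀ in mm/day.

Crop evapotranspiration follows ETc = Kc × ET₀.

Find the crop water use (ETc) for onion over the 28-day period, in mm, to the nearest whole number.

128 mm

ET₀ = 0.25 × (0.46 × 20.6 + 8.13) = 0.25 × 17.606 = 4.4015 mm/d
ETc = Kc × ET₀ = 1.04 × 4.4015 = 4.5776 mm/d
Over 28 days: 4.5776 × 28 = 128.173 mm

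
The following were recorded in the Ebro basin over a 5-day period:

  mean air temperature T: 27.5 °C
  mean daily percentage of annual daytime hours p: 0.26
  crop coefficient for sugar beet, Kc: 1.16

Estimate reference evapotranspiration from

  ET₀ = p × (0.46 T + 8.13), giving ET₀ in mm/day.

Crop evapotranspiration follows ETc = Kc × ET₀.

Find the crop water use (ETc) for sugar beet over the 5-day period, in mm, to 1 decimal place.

31.3 mm

ET₀ = 0.26 × (0.46 × 27.5 + 8.13) = 0.26 × 20.780 = 5.4028 mm/d
ETc = Kc × ET₀ = 1.16 × 5.4028 = 6.2672 mm/d
Over 5 days: 6.2672 × 5 = 31.336 mm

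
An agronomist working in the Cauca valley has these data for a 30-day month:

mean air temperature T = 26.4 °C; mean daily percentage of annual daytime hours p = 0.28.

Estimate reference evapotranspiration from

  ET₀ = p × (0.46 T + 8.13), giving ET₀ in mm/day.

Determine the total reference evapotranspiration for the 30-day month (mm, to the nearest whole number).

170 mm

ET₀ = 0.28 × (0.46 × 26.4 + 8.13) = 0.28 × 20.274 = 5.6767 mm/d
Monthly total = 5.6767 × 30 = 170.301 mm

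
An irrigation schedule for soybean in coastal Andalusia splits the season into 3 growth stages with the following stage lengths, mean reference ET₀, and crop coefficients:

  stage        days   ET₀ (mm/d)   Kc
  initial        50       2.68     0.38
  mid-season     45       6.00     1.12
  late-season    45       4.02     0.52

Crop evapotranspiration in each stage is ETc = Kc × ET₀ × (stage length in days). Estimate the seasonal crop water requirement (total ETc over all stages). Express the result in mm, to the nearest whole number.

initial: 0.38 × 2.68 × 50 = 50.92 mm
mid-season: 1.12 × 6.00 × 45 = 302.40 mm
late-season: 0.52 × 4.02 × 45 = 94.07 mm
Seasonal total = 447.39 mm

447 mm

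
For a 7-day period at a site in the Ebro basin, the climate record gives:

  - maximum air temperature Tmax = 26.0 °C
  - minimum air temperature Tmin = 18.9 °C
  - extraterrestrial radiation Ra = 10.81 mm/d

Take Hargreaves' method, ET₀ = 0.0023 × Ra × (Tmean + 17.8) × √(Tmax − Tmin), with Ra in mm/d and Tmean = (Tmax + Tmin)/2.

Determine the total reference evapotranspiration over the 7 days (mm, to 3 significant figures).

18.7 mm

Tmean = (26.0 + 18.9)/2 = 22.45 °C
ET₀ = 0.0023 × 10.81 × (22.45 + 17.8) × √7.1 = 0.0023 × 10.81 × 40.25 × 2.6646 = 2.6666 mm/d
Over 7 days: 2.6666 × 7 = 18.666 mm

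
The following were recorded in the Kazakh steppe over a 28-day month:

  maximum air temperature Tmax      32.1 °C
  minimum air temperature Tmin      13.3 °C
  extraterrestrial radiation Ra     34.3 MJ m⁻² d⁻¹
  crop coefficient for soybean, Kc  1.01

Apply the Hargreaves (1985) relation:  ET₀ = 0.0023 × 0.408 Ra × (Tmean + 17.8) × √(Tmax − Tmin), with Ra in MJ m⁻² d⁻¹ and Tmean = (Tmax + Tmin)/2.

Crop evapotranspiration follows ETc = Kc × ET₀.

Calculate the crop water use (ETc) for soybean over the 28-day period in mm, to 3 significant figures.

160 mm

Tmean = (32.1 + 13.3)/2 = 22.70 °C
0.408 Ra = 0.408 × 34.3 = 13.9944 mm/d equivalent
ET₀ = 0.0023 × 13.9944 × (22.70 + 17.8) × √18.8 = 0.0023 × 13.9944 × 40.50 × 4.3359 = 5.6522 mm/d
ETc = Kc × ET₀ = 1.01 × 5.6522 = 5.7087 mm/d
Over 28 days: 5.7087 × 28 = 159.844 mm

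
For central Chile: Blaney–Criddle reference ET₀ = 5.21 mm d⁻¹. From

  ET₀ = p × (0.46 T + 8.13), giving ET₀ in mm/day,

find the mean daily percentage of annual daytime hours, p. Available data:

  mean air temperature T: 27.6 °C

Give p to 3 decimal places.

0.250

p = ET₀ / (0.46 T + 8.13) = 5.21 / (0.46 × 27.6 + 8.13) = 5.21 / 20.826 = 0.2502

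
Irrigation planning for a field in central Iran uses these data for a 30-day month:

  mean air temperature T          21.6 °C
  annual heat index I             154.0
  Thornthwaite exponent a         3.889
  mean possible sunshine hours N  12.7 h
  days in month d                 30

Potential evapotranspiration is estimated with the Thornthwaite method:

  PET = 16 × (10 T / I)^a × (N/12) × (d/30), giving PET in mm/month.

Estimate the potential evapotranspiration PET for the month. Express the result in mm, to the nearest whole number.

63 mm

10T/I = 10 × 21.6 / 154.0 = 1.4026
(10T/I)^a = 1.4026^3.889 = 3.7276
Uncorrected PET = 16 × 3.7276 = 59.642 mm
Correction = (N/12)(d/30) = (12.7/12)(30/30) = 1.0583
PET = 59.642 × 1.0583 = 63.119 mm/month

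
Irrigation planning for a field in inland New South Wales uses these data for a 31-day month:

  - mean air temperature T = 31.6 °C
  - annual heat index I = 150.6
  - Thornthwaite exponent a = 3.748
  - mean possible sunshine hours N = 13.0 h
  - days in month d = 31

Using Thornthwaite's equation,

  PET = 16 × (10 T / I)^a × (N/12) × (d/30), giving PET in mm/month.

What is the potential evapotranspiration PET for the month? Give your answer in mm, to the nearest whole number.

10T/I = 10 × 31.6 / 150.6 = 2.0983
(10T/I)^a = 2.0983^3.748 = 16.0827
Uncorrected PET = 16 × 16.0827 = 257.323 mm
Correction = (N/12)(d/30) = (13.0/12)(31/30) = 1.1194
PET = 257.323 × 1.1194 = 288.047 mm/month

288 mm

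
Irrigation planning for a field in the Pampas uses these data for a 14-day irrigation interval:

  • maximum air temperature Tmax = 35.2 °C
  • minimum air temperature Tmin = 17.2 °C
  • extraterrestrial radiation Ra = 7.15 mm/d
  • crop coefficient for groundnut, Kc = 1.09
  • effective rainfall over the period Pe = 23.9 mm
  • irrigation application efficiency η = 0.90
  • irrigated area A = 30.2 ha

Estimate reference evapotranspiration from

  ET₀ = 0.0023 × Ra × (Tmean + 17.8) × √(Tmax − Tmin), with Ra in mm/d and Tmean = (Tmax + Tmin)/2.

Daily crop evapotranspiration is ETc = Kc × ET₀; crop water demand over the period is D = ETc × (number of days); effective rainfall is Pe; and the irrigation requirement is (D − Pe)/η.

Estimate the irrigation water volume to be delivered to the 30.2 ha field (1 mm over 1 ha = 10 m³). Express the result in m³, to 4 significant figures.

7700 m³

Tmean = (35.2 + 17.2)/2 = 26.20 °C
ET₀ = 0.0023 × 7.15 × (26.20 + 17.8) × √18.0 = 0.0023 × 7.15 × 44.00 × 4.2426 = 3.0699 mm/d
ETc = Kc × ET₀ = 1.09 × 3.0699 = 3.3462 mm/d
Crop demand D = ETc × 14 d = 3.3462 × 14 = 46.847 mm
D − Pe = 46.847 − 23.9 = 22.947 mm
Gross irrigation = 22.947 / 0.90 = 25.497 mm
Volume = 25.497 mm × 30.2 ha × 10 = 7700.1 m³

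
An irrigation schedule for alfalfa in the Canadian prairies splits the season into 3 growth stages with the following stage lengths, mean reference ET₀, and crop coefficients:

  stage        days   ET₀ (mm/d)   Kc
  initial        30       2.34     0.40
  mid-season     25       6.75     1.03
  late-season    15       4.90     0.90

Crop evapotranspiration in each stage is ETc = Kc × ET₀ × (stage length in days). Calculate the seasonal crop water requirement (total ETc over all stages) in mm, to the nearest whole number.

268 mm

initial: 0.40 × 2.34 × 30 = 28.08 mm
mid-season: 1.03 × 6.75 × 25 = 173.81 mm
late-season: 0.90 × 4.90 × 15 = 66.15 mm
Seasonal total = 268.04 mm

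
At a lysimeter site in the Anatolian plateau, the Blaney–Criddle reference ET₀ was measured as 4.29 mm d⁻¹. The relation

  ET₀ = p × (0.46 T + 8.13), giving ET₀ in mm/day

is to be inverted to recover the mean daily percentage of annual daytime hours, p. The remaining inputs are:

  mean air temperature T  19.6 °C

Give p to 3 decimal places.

p = ET₀ / (0.46 T + 8.13) = 4.29 / (0.46 × 19.6 + 8.13) = 4.29 / 17.146 = 0.2502

0.250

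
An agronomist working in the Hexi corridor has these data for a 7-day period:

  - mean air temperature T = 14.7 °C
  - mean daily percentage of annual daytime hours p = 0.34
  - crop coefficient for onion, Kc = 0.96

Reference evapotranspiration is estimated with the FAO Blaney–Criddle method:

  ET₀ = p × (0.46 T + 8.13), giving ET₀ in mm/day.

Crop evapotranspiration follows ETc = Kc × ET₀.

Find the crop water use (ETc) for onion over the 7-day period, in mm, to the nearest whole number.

ET₀ = 0.34 × (0.46 × 14.7 + 8.13) = 0.34 × 14.892 = 5.0633 mm/d
ETc = Kc × ET₀ = 0.96 × 5.0633 = 4.8608 mm/d
Over 7 days: 4.8608 × 7 = 34.026 mm

34 mm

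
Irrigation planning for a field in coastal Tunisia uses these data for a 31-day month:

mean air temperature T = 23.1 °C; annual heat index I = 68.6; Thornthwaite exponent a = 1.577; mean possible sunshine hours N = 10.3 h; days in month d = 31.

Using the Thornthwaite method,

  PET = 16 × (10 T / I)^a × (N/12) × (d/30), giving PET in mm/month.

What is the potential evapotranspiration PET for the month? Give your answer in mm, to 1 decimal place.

10T/I = 10 × 23.1 / 68.6 = 3.3673
(10T/I)^a = 3.3673^1.577 = 6.7846
Uncorrected PET = 16 × 6.7846 = 108.554 mm
Correction = (N/12)(d/30) = (10.3/12)(31/30) = 0.8869
PET = 108.554 × 0.8869 = 96.277 mm/month

96.3 mm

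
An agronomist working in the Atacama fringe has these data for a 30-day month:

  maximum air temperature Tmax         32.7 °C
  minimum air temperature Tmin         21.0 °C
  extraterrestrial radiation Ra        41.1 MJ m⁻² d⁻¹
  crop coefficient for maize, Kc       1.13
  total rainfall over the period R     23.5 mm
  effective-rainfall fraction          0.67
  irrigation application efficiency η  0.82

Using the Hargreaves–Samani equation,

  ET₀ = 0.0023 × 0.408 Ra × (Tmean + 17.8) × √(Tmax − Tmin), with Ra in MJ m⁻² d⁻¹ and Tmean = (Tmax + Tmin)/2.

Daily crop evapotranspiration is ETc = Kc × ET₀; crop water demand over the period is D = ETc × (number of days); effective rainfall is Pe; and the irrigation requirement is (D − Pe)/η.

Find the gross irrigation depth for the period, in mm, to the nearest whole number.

Tmean = (32.7 + 21.0)/2 = 26.85 °C
0.408 Ra = 0.408 × 41.1 = 16.7688 mm/d equivalent
ET₀ = 0.0023 × 16.7688 × (26.85 + 17.8) × √11.7 = 0.0023 × 16.7688 × 44.65 × 3.4205 = 5.8903 mm/d
ETc = Kc × ET₀ = 1.13 × 5.8903 = 6.6560 mm/d
Crop demand D = ETc × 30 d = 6.6560 × 30 = 199.680 mm
Pe = 0.67 × 23.5 = 15.745 mm
D − Pe = 199.680 − 15.745 = 183.935 mm
Gross irrigation = 183.935 / 0.82 = 224.311 mm

224 mm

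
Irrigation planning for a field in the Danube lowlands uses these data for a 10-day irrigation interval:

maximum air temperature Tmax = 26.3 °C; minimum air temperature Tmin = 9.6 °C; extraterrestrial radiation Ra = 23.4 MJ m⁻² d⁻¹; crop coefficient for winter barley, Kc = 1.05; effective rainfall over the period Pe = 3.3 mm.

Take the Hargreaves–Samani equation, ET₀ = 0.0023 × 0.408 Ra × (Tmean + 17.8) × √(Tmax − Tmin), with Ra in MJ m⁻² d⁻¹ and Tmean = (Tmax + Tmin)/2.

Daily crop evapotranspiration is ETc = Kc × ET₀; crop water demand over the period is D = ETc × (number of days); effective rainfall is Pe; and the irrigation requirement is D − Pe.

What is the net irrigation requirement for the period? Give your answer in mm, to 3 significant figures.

30.4 mm

Tmean = (26.3 + 9.6)/2 = 17.95 °C
0.408 Ra = 0.408 × 23.4 = 9.5472 mm/d equivalent
ET₀ = 0.0023 × 9.5472 × (17.95 + 17.8) × √16.7 = 0.0023 × 9.5472 × 35.75 × 4.0866 = 3.2081 mm/d
ETc = Kc × ET₀ = 1.05 × 3.2081 = 3.3685 mm/d
Crop demand D = ETc × 10 d = 3.3685 × 10 = 33.685 mm
D − Pe = 33.685 − 3.3 = 30.385 mm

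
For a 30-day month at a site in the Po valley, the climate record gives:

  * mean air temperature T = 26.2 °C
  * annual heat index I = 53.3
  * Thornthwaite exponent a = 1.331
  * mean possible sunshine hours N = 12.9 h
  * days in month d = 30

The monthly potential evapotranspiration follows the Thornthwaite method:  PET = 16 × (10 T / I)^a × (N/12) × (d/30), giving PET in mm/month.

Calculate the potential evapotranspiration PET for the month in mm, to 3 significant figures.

10T/I = 10 × 26.2 / 53.3 = 4.9156
(10T/I)^a = 4.9156^1.331 = 8.3270
Uncorrected PET = 16 × 8.3270 = 133.232 mm
Correction = (N/12)(d/30) = (12.9/12)(30/30) = 1.0750
PET = 133.232 × 1.0750 = 143.224 mm/month

143 mm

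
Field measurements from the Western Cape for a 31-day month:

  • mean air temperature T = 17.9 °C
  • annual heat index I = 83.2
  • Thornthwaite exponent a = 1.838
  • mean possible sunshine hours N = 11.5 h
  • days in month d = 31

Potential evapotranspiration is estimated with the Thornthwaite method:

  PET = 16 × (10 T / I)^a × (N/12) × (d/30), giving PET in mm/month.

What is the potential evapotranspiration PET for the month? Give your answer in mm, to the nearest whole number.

65 mm

10T/I = 10 × 17.9 / 83.2 = 2.1514
(10T/I)^a = 2.1514^1.838 = 4.0883
Uncorrected PET = 16 × 4.0883 = 65.413 mm
Correction = (N/12)(d/30) = (11.5/12)(31/30) = 0.9903
PET = 65.413 × 0.9903 = 64.778 mm/month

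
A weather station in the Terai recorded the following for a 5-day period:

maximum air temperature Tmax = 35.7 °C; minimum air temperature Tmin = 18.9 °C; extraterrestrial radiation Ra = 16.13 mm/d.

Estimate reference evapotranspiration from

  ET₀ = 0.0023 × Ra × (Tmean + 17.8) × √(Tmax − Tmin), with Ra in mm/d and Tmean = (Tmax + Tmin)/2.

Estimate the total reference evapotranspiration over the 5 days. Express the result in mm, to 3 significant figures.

Tmean = (35.7 + 18.9)/2 = 27.30 °C
ET₀ = 0.0023 × 16.13 × (27.30 + 17.8) × √16.8 = 0.0023 × 16.13 × 45.10 × 4.0988 = 6.8580 mm/d
Over 5 days: 6.8580 × 5 = 34.290 mm

34.3 mm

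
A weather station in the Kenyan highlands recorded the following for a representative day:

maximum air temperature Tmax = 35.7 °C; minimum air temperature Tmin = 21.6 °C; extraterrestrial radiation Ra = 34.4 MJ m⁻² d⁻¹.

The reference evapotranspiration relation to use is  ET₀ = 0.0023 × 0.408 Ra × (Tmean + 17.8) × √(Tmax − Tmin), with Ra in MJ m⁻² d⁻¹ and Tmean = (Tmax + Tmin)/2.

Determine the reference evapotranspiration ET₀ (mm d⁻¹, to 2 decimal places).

5.63 mm d⁻¹

Tmean = (35.7 + 21.6)/2 = 28.65 °C
0.408 Ra = 0.408 × 34.4 = 14.0352 mm/d equivalent
ET₀ = 0.0023 × 14.0352 × (28.65 + 17.8) × √14.1 = 0.0023 × 14.0352 × 46.45 × 3.7550 = 5.6304 mm/d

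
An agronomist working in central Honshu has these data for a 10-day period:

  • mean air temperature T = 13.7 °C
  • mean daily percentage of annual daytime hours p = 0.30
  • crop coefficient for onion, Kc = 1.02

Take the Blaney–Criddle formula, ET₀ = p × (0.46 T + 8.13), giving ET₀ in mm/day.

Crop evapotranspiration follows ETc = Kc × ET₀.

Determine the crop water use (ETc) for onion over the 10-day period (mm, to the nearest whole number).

44 mm

ET₀ = 0.30 × (0.46 × 13.7 + 8.13) = 0.30 × 14.432 = 4.3296 mm/d
ETc = Kc × ET₀ = 1.02 × 4.3296 = 4.4162 mm/d
Over 10 days: 4.4162 × 10 = 44.162 mm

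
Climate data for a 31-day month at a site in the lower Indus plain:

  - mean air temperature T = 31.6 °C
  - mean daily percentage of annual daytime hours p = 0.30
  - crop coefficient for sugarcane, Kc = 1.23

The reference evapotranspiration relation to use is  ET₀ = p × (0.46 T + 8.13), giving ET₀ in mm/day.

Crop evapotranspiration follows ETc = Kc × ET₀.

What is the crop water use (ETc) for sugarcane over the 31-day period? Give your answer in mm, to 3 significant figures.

ET₀ = 0.30 × (0.46 × 31.6 + 8.13) = 0.30 × 22.666 = 6.7998 mm/d
ETc = Kc × ET₀ = 1.23 × 6.7998 = 8.3638 mm/d
Over 31 days: 8.3638 × 31 = 259.278 mm

259 mm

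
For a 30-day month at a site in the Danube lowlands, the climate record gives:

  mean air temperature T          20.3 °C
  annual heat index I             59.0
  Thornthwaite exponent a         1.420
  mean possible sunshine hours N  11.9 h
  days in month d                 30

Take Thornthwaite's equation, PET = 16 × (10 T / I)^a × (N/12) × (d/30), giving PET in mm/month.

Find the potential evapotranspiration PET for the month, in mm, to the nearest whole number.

10T/I = 10 × 20.3 / 59.0 = 3.4407
(10T/I)^a = 3.4407^1.420 = 5.7815
Uncorrected PET = 16 × 5.7815 = 92.504 mm
Correction = (N/12)(d/30) = (11.9/12)(30/30) = 0.9917
PET = 92.504 × 0.9917 = 91.736 mm/month

92 mm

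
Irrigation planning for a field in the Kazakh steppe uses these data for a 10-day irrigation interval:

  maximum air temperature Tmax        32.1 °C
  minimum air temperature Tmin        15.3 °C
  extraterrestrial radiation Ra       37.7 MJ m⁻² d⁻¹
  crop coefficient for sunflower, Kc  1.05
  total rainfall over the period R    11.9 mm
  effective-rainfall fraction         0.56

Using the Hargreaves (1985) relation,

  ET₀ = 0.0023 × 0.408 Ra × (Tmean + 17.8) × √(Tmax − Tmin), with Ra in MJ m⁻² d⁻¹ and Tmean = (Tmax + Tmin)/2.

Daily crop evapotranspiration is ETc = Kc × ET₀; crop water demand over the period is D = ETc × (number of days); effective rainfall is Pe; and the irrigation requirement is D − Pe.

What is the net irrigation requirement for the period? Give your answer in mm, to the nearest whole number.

Tmean = (32.1 + 15.3)/2 = 23.70 °C
0.408 Ra = 0.408 × 37.7 = 15.3816 mm/d equivalent
ET₀ = 0.0023 × 15.3816 × (23.70 + 17.8) × √16.8 = 0.0023 × 15.3816 × 41.50 × 4.0988 = 6.0178 mm/d
ETc = Kc × ET₀ = 1.05 × 6.0178 = 6.3187 mm/d
Crop demand D = ETc × 10 d = 6.3187 × 10 = 63.187 mm
Pe = 0.56 × 11.9 = 6.664 mm
D − Pe = 63.187 − 6.664 = 56.523 mm

57 mm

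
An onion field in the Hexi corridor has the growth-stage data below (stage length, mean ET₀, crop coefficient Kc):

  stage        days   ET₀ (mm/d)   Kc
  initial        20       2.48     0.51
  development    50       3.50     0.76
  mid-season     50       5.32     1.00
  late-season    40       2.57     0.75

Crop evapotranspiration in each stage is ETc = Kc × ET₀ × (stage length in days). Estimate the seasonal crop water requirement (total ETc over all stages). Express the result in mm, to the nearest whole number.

initial: 0.51 × 2.48 × 20 = 25.30 mm
development: 0.76 × 3.50 × 50 = 133.00 mm
mid-season: 1.00 × 5.32 × 50 = 266.00 mm
late-season: 0.75 × 2.57 × 40 = 77.10 mm
Seasonal total = 501.40 mm

501 mm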